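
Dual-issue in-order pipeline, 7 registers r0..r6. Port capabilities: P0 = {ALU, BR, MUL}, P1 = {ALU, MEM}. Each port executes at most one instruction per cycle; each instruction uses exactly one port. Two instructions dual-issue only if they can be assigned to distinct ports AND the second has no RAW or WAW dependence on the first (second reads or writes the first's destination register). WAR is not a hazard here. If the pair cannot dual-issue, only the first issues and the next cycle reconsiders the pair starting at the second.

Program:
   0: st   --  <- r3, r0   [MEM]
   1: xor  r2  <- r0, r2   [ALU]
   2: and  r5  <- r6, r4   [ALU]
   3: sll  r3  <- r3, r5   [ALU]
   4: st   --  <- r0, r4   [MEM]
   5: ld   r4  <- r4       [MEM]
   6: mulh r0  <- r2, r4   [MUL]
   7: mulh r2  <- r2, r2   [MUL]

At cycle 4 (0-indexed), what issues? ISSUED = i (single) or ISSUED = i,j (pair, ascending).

ISSUED = 6

  cy0 -> i0/i1 (st.MEM+xor.ALU) 2-wide
  cy1 -> i2 (and.ALU) RAW r5
  cy2 -> i3/i4 (sll.ALU+st.MEM) 2-wide
  cy3 -> i5 (ld.MEM) RAW r4
  cy4 -> i6 (mulh.MUL) no-port MUL/MUL
  cy5 -> i7 (mulh.MUL) tail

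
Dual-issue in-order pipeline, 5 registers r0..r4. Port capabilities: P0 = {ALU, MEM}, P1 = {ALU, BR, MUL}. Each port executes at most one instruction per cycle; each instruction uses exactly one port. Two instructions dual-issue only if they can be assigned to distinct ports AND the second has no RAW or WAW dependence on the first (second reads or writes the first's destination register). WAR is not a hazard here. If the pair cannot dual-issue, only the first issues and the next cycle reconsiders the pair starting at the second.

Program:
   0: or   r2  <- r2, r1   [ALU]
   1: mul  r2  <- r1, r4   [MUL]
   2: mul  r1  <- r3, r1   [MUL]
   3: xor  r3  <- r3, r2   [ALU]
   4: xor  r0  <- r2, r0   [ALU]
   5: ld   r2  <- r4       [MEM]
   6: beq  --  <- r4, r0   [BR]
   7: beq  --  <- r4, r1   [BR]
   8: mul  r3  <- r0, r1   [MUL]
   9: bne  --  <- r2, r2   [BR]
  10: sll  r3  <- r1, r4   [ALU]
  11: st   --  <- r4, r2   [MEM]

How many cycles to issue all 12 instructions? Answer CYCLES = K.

0. or @i0  | WAW r2
1. mul @i1  | no-port MUL/MUL
2. mul+xor @i2&i3  | 2-wide
3. xor+ld @i4&i5  | 2-wide
4. beq @i6  | no-port BR/BR
5. beq @i7  | no-port BR/MUL
6. mul @i8  | no-port MUL/BR
7. bne+sll @i9&i10  | 2-wide
8. st @i11  | tail

CYCLES = 9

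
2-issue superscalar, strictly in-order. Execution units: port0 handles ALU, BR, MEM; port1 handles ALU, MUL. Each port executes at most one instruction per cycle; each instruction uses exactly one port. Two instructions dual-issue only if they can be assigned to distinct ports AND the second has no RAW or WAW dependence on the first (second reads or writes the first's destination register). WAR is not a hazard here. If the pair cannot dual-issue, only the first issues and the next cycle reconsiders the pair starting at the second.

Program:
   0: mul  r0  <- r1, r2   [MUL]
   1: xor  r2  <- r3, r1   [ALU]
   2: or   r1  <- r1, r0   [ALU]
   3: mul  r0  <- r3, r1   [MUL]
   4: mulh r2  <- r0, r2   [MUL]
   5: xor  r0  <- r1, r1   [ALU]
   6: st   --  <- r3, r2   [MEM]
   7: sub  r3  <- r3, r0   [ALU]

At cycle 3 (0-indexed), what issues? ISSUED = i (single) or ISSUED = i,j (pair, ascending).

ISSUED = 4,5

[0] i0,i1  mul xor  -- pair
[1] i2  or  -- RAW r1
[2] i3  mul  -- no-port MUL/MUL
[3] i4,i5  mulh xor  -- pair
[4] i6,i7  st sub  -- pair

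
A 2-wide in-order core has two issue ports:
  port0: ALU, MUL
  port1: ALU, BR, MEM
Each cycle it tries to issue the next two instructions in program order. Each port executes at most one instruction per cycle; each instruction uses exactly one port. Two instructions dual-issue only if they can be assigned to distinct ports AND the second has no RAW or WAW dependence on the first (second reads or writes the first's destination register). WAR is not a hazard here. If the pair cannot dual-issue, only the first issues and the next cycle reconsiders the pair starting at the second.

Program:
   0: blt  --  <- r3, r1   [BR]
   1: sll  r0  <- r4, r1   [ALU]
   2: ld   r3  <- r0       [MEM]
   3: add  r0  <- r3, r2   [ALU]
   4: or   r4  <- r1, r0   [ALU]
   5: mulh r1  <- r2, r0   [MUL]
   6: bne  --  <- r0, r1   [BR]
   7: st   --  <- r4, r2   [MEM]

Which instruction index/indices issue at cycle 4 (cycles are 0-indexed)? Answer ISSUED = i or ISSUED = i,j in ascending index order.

ISSUED = 6

#0 head=0: blt.BR/sll.ALU i0&i1 2-wide
#1 head=2: ld.MEM i2 RAW r3
#2 head=3: add.ALU i3 RAW r0
#3 head=4: or.ALU/mulh.MUL i4&i5 2-wide
#4 head=6: bne.BR i6 no-port BR/MEM
#5 head=7: st.MEM i7 tail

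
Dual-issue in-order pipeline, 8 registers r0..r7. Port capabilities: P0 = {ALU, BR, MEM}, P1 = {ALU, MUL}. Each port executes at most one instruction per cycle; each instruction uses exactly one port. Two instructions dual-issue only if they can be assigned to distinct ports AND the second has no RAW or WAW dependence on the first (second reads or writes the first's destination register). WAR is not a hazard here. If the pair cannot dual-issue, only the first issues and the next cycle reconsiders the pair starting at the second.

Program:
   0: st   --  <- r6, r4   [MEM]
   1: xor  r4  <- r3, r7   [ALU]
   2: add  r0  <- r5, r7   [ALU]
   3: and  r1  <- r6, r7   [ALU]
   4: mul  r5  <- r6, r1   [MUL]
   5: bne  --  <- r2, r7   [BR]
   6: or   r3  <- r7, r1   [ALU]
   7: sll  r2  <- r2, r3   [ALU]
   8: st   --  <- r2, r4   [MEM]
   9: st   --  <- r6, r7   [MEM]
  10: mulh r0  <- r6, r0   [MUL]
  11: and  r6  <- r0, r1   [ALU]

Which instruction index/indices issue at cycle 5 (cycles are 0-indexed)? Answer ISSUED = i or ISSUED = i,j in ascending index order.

c0: i0&i1 st+xor  2-wide
c1: i2&i3 add+and  2-wide
c2: i4&i5 mul+bne  2-wide
c3: i6 or  RAW r3
c4: i7 sll  RAW r2
c5: i8 st  no-port MEM/MEM
c6: i9&i10 st+mulh  2-wide
c7: i11 and  tail

ISSUED = 8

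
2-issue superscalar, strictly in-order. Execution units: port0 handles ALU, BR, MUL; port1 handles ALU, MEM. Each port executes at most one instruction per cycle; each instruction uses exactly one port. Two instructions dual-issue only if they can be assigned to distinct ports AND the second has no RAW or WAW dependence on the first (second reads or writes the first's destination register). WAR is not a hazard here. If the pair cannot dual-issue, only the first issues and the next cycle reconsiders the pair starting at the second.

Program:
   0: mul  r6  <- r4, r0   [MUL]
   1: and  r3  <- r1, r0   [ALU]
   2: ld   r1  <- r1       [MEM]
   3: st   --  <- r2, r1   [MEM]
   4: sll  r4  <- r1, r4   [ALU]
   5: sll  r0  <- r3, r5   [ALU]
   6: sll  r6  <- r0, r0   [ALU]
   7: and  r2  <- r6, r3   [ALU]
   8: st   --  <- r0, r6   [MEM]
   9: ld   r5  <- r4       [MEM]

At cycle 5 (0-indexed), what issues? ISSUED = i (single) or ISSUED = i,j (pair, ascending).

[0] i0&i1  mul.MUL+and.ALU  -- 2-wide
[1] i2  ld.MEM  -- no-port MEM/MEM
[2] i3&i4  st.MEM+sll.ALU  -- 2-wide
[3] i5  sll.ALU  -- RAW r0
[4] i6  sll.ALU  -- RAW r6
[5] i7&i8  and.ALU+st.MEM  -- 2-wide
[6] i9  ld.MEM  -- tail

ISSUED = 7,8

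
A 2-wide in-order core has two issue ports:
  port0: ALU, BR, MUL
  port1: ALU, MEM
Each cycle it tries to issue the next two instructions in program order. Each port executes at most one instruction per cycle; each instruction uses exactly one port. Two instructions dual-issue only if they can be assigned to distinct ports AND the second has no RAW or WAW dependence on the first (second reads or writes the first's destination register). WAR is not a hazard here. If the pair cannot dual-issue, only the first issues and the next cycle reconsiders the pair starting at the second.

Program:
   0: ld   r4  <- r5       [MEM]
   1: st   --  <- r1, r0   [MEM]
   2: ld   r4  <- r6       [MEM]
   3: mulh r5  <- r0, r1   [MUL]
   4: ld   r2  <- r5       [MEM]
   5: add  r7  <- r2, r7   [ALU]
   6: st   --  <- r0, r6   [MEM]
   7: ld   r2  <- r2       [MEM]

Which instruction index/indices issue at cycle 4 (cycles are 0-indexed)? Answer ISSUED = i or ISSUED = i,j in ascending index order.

0. ld.MEM @i0  | no-port MEM/MEM
1. st.MEM @i1  | no-port MEM/MEM
2. ld.MEM/mulh.MUL @i2,i3  | 2-wide
3. ld.MEM @i4  | RAW r2
4. add.ALU/st.MEM @i5,i6  | 2-wide
5. ld.MEM @i7  | tail

ISSUED = 5,6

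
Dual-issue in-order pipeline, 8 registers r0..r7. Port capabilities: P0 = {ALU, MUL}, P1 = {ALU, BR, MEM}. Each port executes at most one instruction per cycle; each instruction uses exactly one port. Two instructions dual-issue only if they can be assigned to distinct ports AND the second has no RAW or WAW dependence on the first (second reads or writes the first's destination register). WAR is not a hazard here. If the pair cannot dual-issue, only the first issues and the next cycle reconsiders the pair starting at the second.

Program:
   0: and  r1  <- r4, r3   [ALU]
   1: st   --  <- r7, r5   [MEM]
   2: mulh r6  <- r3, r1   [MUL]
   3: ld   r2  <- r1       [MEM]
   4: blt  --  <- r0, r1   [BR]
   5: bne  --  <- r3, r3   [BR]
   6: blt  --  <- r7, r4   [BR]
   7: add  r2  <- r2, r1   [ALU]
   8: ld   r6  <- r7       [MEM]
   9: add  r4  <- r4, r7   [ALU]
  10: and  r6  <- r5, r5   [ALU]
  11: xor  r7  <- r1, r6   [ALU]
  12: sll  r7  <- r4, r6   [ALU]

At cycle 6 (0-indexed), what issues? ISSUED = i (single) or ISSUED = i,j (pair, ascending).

  cy0 -> i0/i1 (and.ALU+st.MEM) dual
  cy1 -> i2/i3 (mulh.MUL+ld.MEM) dual
  cy2 -> i4 (blt.BR) no-port BR/BR
  cy3 -> i5 (bne.BR) no-port BR/BR
  cy4 -> i6/i7 (blt.BR+add.ALU) dual
  cy5 -> i8/i9 (ld.MEM+add.ALU) dual
  cy6 -> i10 (and.ALU) RAW r6
  cy7 -> i11 (xor.ALU) WAW r7
  cy8 -> i12 (sll.ALU) tail

ISSUED = 10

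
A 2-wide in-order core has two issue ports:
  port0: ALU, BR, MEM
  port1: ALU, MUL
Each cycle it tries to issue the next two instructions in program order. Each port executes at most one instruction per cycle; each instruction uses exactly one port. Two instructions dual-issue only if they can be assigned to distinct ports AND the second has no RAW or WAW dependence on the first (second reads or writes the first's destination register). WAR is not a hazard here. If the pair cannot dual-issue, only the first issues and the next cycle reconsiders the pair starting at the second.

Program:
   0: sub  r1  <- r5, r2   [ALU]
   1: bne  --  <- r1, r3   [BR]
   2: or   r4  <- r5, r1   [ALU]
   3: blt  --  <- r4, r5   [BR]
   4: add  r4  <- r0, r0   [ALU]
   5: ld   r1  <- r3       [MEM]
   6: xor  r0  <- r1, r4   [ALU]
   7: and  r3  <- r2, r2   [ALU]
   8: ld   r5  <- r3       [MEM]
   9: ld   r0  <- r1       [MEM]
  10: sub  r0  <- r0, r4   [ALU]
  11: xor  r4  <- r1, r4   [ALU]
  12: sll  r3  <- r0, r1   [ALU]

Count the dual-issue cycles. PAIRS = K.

PAIRS = 4

[0] i0  sub  -- RAW r1
[1] i1,i2  bne+or  -- pair
[2] i3,i4  blt+add  -- pair
[3] i5  ld  -- RAW r1
[4] i6,i7  xor+and  -- pair
[5] i8  ld  -- no-port MEM/MEM
[6] i9  ld  -- RAW+WAW r0
[7] i10,i11  sub+xor  -- pair
[8] i12  sll  -- tail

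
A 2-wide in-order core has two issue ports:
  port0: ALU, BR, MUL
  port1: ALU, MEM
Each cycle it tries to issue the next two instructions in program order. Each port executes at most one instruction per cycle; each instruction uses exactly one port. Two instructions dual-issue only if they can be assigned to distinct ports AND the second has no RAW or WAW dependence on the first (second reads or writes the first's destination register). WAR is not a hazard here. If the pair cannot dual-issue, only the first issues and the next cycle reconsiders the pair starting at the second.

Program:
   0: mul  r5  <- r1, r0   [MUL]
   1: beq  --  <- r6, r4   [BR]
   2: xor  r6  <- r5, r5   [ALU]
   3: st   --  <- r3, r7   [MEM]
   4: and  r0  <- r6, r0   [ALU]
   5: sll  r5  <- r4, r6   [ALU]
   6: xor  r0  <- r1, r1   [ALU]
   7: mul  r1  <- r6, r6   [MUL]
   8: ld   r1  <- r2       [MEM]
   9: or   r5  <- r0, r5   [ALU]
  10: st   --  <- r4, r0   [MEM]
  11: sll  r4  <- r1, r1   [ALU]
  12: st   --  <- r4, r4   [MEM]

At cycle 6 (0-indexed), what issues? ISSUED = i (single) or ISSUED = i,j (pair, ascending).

ISSUED = 10,11

t=0 i0:mul.MUL ; no-port MUL/BR
t=1 i1&i2:beq.BR/xor.ALU ; pair
t=2 i3&i4:st.MEM/and.ALU ; pair
t=3 i5&i6:sll.ALU/xor.ALU ; pair
t=4 i7:mul.MUL ; WAW r1
t=5 i8&i9:ld.MEM/or.ALU ; pair
t=6 i10&i11:st.MEM/sll.ALU ; pair
t=7 i12:st.MEM ; tail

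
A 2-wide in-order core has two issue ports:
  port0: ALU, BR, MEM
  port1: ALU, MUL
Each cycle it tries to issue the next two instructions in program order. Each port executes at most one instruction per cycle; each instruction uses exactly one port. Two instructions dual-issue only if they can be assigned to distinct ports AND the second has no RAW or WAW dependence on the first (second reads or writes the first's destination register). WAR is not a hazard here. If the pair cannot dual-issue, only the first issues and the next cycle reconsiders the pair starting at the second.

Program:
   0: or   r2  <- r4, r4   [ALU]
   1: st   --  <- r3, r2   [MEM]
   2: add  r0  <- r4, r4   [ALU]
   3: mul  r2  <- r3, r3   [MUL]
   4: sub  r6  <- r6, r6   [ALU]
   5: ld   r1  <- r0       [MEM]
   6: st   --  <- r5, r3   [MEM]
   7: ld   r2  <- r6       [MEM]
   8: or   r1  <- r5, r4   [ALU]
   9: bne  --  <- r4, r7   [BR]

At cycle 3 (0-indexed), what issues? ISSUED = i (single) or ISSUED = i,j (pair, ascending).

ISSUED = 5

c0: i0 or.ALU  RAW r2
c1: i1/i2 st.MEM+add.ALU  2-wide
c2: i3/i4 mul.MUL+sub.ALU  2-wide
c3: i5 ld.MEM  no-port MEM/MEM
c4: i6 st.MEM  no-port MEM/MEM
c5: i7/i8 ld.MEM+or.ALU  2-wide
c6: i9 bne.BR  tail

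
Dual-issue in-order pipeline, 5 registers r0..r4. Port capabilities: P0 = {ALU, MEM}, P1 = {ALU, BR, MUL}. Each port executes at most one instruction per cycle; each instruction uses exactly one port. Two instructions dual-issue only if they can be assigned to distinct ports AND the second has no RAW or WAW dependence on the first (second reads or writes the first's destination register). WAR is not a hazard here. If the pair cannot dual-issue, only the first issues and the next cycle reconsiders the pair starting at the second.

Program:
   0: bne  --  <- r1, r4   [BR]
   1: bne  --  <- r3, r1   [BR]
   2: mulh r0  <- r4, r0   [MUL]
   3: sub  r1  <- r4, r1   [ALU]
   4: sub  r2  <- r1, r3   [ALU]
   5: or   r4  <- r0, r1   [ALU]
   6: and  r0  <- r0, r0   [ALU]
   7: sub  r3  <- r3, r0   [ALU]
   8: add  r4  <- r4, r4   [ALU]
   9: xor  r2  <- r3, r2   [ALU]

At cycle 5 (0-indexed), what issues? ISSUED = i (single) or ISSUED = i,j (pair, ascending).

0. bne @i0  | no-port BR/BR
1. bne @i1  | no-port BR/MUL
2. mulh sub @i2,i3  | dual
3. sub or @i4,i5  | dual
4. and @i6  | RAW r0
5. sub add @i7,i8  | dual
6. xor @i9  | tail

ISSUED = 7,8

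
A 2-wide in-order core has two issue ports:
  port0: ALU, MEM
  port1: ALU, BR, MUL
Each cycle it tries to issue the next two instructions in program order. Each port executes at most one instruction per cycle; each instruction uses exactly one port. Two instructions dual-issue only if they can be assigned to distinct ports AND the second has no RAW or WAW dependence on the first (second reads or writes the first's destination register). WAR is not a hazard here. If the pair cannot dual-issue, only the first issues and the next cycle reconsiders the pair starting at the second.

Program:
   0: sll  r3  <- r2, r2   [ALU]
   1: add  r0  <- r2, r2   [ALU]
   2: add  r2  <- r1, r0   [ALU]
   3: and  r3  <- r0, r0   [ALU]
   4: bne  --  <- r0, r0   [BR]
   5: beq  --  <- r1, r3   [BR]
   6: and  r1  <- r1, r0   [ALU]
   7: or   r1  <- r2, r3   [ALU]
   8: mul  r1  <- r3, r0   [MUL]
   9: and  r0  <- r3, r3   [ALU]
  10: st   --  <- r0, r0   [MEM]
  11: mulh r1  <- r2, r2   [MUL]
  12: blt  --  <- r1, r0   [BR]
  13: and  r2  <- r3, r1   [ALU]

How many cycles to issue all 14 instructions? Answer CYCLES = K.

c0: i0&i1 sll;add  dual
c1: i2&i3 add;and  dual
c2: i4 bne  no-port BR/BR
c3: i5&i6 beq;and  dual
c4: i7 or  WAW r1
c5: i8&i9 mul;and  dual
c6: i10&i11 st;mulh  dual
c7: i12&i13 blt;and  dual

CYCLES = 8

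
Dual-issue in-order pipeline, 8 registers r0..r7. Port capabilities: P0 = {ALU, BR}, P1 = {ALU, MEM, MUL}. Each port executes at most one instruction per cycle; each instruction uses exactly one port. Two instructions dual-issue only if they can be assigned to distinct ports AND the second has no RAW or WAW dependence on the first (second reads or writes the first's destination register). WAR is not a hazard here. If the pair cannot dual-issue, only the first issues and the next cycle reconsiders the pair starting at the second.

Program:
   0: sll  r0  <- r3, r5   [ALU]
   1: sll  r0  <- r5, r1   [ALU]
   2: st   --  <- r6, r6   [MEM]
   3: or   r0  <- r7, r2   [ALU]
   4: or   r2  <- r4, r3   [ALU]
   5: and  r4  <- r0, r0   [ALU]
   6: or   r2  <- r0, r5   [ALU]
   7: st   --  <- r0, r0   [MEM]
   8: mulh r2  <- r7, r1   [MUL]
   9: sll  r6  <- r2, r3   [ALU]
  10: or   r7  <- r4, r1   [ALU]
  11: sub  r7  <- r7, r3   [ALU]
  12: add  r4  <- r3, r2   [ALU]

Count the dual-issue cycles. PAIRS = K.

  cy0 -> i0 (sll.ALU) WAW r0
  cy1 -> i1+i2 (sll.ALU st.MEM) pair
  cy2 -> i3+i4 (or.ALU or.ALU) pair
  cy3 -> i5+i6 (and.ALU or.ALU) pair
  cy4 -> i7 (st.MEM) no-port MEM/MUL
  cy5 -> i8 (mulh.MUL) RAW r2
  cy6 -> i9+i10 (sll.ALU or.ALU) pair
  cy7 -> i11+i12 (sub.ALU add.ALU) pair

PAIRS = 5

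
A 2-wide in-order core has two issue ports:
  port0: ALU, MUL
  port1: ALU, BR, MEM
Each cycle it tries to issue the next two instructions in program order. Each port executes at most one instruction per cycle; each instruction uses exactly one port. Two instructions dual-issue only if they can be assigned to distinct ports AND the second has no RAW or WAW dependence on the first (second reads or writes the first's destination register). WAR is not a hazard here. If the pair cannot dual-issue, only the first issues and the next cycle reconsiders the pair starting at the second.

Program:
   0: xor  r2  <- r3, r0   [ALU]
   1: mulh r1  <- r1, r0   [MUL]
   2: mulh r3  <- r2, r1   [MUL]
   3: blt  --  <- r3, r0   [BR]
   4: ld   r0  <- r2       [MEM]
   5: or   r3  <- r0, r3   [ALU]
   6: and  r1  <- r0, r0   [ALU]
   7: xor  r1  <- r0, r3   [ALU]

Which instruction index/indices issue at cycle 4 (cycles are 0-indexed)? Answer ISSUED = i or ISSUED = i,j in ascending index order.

t=0 i0,i1:xor.ALU mulh.MUL ; dual
t=1 i2:mulh.MUL ; RAW r3
t=2 i3:blt.BR ; no-port BR/MEM
t=3 i4:ld.MEM ; RAW r0
t=4 i5,i6:or.ALU and.ALU ; dual
t=5 i7:xor.ALU ; tail

ISSUED = 5,6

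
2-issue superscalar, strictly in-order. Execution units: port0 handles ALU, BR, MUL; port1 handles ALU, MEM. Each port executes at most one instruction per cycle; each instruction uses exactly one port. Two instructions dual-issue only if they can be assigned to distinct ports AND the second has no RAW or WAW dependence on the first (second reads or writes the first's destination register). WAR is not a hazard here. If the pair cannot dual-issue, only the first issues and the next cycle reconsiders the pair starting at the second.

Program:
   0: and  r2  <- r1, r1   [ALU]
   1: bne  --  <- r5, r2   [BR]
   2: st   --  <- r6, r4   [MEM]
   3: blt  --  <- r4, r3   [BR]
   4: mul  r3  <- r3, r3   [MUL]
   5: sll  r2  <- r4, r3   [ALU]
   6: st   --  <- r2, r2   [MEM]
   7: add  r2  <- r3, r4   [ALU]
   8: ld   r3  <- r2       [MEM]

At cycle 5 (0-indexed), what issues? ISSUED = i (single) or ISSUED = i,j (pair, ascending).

ISSUED = 6,7

t=0 i0:and ; RAW r2
t=1 i1,i2:bne/st ; 2-wide
t=2 i3:blt ; no-port BR/MUL
t=3 i4:mul ; RAW r3
t=4 i5:sll ; RAW r2
t=5 i6,i7:st/add ; 2-wide
t=6 i8:ld ; tail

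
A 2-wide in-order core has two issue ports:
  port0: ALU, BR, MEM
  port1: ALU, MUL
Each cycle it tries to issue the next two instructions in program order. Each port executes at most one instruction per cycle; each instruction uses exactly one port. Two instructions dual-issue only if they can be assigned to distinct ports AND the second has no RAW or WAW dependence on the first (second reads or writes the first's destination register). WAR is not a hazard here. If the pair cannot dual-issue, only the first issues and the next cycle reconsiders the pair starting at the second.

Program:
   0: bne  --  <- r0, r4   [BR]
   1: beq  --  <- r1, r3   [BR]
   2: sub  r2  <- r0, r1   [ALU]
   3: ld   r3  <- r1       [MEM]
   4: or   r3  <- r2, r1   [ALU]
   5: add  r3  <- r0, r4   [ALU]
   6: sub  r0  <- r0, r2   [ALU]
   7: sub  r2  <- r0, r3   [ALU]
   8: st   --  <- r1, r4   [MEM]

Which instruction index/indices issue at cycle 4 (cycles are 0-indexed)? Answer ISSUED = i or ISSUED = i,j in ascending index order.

ISSUED = 5,6

[0] i0  bne.BR  -- no-port BR/BR
[1] i1&i2  beq.BR;sub.ALU  -- 2-wide
[2] i3  ld.MEM  -- WAW r3
[3] i4  or.ALU  -- WAW r3
[4] i5&i6  add.ALU;sub.ALU  -- 2-wide
[5] i7&i8  sub.ALU;st.MEM  -- 2-wide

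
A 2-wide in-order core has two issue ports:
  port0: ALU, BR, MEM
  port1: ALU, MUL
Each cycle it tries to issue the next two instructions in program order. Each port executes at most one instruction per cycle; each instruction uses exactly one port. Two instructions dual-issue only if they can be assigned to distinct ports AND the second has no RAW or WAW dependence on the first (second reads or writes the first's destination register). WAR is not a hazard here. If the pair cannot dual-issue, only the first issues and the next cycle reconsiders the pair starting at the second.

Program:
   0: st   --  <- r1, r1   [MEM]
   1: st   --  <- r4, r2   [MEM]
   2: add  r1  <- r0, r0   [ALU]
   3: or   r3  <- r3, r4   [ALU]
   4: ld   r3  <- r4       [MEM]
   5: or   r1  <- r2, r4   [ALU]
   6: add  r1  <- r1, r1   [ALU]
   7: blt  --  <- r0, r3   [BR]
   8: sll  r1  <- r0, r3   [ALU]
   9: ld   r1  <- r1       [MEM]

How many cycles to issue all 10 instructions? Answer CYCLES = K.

#0 head=0: st i0 no-port MEM/MEM
#1 head=1: st+add i1,i2 dual
#2 head=3: or i3 WAW r3
#3 head=4: ld+or i4,i5 dual
#4 head=6: add+blt i6,i7 dual
#5 head=8: sll i8 RAW+WAW r1
#6 head=9: ld i9 tail

CYCLES = 7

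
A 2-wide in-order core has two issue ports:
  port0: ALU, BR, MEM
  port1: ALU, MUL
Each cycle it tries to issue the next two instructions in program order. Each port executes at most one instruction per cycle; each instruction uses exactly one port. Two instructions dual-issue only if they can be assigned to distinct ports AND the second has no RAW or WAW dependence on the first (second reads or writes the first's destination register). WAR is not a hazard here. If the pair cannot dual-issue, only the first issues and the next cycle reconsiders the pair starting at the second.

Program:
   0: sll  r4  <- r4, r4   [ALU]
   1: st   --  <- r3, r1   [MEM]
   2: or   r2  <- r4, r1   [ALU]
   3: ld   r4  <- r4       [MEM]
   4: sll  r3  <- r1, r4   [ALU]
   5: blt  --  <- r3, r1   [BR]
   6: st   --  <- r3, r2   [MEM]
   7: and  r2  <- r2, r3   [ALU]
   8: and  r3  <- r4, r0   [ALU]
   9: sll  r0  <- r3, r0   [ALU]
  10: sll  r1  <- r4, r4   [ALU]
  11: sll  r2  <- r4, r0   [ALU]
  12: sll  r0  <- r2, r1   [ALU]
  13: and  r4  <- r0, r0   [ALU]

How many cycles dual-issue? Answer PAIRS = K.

PAIRS = 4

[0] i0+i1  sll.ALU/st.MEM  -- dual
[1] i2+i3  or.ALU/ld.MEM  -- dual
[2] i4  sll.ALU  -- RAW r3
[3] i5  blt.BR  -- no-port BR/MEM
[4] i6+i7  st.MEM/and.ALU  -- dual
[5] i8  and.ALU  -- RAW r3
[6] i9+i10  sll.ALU/sll.ALU  -- dual
[7] i11  sll.ALU  -- RAW r2
[8] i12  sll.ALU  -- RAW r0
[9] i13  and.ALU  -- tail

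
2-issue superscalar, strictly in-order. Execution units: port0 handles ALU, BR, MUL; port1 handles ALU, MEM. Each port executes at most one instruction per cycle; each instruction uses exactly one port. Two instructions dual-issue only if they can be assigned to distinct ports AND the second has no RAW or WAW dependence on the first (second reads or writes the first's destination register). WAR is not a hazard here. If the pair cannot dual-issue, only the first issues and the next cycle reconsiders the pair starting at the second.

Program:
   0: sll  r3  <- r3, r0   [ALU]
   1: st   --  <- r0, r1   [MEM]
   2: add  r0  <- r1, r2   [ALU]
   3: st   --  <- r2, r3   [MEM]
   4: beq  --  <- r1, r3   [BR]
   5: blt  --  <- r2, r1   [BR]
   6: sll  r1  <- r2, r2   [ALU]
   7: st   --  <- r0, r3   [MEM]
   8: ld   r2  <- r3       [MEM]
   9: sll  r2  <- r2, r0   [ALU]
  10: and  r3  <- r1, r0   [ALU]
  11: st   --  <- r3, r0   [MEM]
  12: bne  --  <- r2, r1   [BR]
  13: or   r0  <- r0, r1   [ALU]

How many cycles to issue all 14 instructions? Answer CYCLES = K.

CYCLES = 9

#0 head=0: sll;st i0,i1 2-wide
#1 head=2: add;st i2,i3 2-wide
#2 head=4: beq i4 no-port BR/BR
#3 head=5: blt;sll i5,i6 2-wide
#4 head=7: st i7 no-port MEM/MEM
#5 head=8: ld i8 RAW+WAW r2
#6 head=9: sll;and i9,i10 2-wide
#7 head=11: st;bne i11,i12 2-wide
#8 head=13: or i13 tail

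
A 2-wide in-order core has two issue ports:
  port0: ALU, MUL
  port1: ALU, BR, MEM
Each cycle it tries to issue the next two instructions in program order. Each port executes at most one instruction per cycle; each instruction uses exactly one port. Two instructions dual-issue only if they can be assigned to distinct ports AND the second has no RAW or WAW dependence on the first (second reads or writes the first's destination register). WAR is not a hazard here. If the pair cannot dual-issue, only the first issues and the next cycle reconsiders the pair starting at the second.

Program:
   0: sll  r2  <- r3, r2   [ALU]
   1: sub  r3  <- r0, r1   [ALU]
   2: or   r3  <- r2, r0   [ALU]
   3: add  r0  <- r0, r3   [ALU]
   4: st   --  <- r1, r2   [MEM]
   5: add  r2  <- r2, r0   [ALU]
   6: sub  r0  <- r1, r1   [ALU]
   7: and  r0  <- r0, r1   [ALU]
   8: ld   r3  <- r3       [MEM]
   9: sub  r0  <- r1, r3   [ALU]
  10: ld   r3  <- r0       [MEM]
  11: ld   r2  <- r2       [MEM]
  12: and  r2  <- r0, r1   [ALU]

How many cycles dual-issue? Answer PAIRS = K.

#0 head=0: sll sub i0,i1 pair
#1 head=2: or i2 RAW r3
#2 head=3: add st i3,i4 pair
#3 head=5: add sub i5,i6 pair
#4 head=7: and ld i7,i8 pair
#5 head=9: sub i9 RAW r0
#6 head=10: ld i10 no-port MEM/MEM
#7 head=11: ld i11 WAW r2
#8 head=12: and i12 tail

PAIRS = 4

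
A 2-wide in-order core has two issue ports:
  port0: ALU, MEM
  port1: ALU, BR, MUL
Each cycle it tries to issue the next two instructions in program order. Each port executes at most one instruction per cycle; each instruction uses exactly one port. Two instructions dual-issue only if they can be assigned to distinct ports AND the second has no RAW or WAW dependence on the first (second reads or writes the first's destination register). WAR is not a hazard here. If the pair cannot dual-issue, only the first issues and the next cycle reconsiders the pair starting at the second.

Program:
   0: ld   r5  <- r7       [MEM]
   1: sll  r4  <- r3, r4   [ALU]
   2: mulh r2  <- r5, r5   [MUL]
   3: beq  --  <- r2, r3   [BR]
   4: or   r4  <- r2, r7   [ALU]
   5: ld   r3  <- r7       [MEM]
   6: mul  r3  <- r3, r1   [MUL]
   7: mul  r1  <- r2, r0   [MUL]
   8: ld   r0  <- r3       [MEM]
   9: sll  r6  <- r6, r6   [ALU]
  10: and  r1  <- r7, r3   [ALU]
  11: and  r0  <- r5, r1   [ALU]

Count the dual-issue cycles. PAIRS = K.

  cy0 -> i0+i1 (ld.MEM+sll.ALU) dual
  cy1 -> i2 (mulh.MUL) no-port MUL/BR
  cy2 -> i3+i4 (beq.BR+or.ALU) dual
  cy3 -> i5 (ld.MEM) RAW+WAW r3
  cy4 -> i6 (mul.MUL) no-port MUL/MUL
  cy5 -> i7+i8 (mul.MUL+ld.MEM) dual
  cy6 -> i9+i10 (sll.ALU+and.ALU) dual
  cy7 -> i11 (and.ALU) tail

PAIRS = 4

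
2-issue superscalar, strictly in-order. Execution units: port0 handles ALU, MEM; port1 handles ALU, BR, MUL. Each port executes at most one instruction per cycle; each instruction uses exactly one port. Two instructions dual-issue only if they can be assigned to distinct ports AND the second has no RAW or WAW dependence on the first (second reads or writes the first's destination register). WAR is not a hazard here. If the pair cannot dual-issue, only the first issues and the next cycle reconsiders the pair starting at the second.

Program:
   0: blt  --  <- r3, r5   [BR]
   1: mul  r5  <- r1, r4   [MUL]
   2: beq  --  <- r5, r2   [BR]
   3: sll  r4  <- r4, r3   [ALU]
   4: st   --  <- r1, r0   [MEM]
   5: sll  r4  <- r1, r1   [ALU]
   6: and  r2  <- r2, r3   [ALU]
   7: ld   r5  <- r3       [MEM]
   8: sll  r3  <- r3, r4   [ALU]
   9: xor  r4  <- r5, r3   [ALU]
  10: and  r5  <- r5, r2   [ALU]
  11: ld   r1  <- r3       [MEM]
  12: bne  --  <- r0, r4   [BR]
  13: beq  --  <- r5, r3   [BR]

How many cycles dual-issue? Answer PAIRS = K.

#0 head=0: blt i0 no-port BR/MUL
#1 head=1: mul i1 no-port MUL/BR
#2 head=2: beq/sll i2,i3 dual
#3 head=4: st/sll i4,i5 dual
#4 head=6: and/ld i6,i7 dual
#5 head=8: sll i8 RAW r3
#6 head=9: xor/and i9,i10 dual
#7 head=11: ld/bne i11,i12 dual
#8 head=13: beq i13 tail

PAIRS = 5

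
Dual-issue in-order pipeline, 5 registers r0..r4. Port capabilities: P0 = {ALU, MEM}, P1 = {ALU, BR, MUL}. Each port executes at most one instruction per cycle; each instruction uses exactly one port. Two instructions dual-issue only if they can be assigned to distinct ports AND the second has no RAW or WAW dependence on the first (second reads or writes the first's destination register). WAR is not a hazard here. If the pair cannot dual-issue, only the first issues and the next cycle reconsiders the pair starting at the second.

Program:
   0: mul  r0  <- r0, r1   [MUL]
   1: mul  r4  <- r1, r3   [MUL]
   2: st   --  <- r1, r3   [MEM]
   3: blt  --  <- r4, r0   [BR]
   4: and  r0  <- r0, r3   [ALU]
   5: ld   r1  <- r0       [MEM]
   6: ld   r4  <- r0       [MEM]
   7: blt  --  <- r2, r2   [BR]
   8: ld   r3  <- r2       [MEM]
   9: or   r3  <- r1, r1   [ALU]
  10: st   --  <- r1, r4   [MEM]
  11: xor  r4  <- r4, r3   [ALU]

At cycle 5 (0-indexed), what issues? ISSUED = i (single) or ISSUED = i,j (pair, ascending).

ISSUED = 8

[0] i0  mul  -- no-port MUL/MUL
[1] i1,i2  mul/st  -- 2-wide
[2] i3,i4  blt/and  -- 2-wide
[3] i5  ld  -- no-port MEM/MEM
[4] i6,i7  ld/blt  -- 2-wide
[5] i8  ld  -- WAW r3
[6] i9,i10  or/st  -- 2-wide
[7] i11  xor  -- tail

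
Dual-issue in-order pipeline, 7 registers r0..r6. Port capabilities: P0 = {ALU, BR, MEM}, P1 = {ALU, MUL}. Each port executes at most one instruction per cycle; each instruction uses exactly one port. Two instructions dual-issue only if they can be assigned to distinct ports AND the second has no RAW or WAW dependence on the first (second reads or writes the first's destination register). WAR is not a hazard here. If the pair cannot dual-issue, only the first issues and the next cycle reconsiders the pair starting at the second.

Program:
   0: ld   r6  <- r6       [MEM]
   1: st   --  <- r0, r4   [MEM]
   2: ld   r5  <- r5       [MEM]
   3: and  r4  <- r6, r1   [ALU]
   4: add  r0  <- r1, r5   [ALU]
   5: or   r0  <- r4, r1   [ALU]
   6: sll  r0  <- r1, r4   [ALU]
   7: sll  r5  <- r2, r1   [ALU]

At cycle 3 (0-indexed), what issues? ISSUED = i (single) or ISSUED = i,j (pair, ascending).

  cy0 -> i0 (ld.MEM) no-port MEM/MEM
  cy1 -> i1 (st.MEM) no-port MEM/MEM
  cy2 -> i2&i3 (ld.MEM and.ALU) dual
  cy3 -> i4 (add.ALU) WAW r0
  cy4 -> i5 (or.ALU) WAW r0
  cy5 -> i6&i7 (sll.ALU sll.ALU) dual

ISSUED = 4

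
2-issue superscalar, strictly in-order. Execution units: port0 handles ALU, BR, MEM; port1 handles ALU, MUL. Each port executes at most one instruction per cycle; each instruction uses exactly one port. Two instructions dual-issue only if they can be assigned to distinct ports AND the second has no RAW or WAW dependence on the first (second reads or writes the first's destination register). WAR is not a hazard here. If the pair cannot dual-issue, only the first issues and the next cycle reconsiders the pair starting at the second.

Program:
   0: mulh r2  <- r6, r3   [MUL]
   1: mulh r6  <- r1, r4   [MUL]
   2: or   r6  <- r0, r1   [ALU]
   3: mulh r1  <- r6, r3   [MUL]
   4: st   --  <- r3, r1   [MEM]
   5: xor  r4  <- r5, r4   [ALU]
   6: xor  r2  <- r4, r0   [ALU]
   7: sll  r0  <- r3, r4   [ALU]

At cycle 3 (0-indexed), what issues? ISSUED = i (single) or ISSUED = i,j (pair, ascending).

ISSUED = 3

t=0 i0:mulh ; no-port MUL/MUL
t=1 i1:mulh ; WAW r6
t=2 i2:or ; RAW r6
t=3 i3:mulh ; RAW r1
t=4 i4/i5:st xor ; pair
t=5 i6/i7:xor sll ; pair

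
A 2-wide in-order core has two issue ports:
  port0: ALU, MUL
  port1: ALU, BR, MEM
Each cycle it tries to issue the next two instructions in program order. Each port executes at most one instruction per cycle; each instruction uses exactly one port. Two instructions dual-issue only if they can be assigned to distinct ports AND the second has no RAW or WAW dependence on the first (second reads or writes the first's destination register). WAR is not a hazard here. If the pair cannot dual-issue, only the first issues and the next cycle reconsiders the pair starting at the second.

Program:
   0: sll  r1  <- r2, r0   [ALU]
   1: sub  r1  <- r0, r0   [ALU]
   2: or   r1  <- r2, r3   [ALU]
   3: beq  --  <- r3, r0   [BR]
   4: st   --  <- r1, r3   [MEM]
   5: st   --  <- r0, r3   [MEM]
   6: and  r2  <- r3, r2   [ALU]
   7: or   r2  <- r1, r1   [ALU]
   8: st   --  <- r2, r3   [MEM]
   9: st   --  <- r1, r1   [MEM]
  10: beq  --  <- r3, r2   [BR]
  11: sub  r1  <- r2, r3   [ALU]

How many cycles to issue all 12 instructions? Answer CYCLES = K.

CYCLES = 9

c0: i0 sll.ALU  WAW r1
c1: i1 sub.ALU  WAW r1
c2: i2&i3 or.ALU/beq.BR  dual
c3: i4 st.MEM  no-port MEM/MEM
c4: i5&i6 st.MEM/and.ALU  dual
c5: i7 or.ALU  RAW r2
c6: i8 st.MEM  no-port MEM/MEM
c7: i9 st.MEM  no-port MEM/BR
c8: i10&i11 beq.BR/sub.ALU  dual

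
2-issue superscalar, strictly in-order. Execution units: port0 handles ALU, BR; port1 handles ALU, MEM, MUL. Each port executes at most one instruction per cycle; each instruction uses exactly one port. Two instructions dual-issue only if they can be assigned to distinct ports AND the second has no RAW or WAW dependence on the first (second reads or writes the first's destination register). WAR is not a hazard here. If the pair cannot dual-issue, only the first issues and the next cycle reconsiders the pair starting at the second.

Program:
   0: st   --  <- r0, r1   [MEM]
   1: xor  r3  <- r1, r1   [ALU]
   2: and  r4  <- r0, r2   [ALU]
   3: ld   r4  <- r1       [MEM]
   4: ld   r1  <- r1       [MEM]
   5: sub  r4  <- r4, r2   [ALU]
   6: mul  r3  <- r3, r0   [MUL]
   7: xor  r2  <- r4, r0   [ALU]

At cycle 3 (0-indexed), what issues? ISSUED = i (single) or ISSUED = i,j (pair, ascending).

ISSUED = 4,5

#0 head=0: st+xor i0&i1 dual
#1 head=2: and i2 WAW r4
#2 head=3: ld i3 no-port MEM/MEM
#3 head=4: ld+sub i4&i5 dual
#4 head=6: mul+xor i6&i7 dual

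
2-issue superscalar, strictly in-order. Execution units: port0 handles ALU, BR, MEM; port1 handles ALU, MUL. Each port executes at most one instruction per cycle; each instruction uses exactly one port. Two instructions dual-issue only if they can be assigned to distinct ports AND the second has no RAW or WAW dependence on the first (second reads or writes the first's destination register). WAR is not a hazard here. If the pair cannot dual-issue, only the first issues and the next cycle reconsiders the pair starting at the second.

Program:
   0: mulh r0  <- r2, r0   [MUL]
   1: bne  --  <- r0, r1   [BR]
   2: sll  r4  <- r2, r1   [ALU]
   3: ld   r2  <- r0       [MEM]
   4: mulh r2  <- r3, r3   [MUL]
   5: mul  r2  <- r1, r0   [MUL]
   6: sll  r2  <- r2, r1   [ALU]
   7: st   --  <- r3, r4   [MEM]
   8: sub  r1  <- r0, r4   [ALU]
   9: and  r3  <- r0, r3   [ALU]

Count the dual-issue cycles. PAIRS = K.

[0] i0  mulh.MUL  -- RAW r0
[1] i1,i2  bne.BR;sll.ALU  -- pair
[2] i3  ld.MEM  -- WAW r2
[3] i4  mulh.MUL  -- no-port MUL/MUL
[4] i5  mul.MUL  -- RAW+WAW r2
[5] i6,i7  sll.ALU;st.MEM  -- pair
[6] i8,i9  sub.ALU;and.ALU  -- pair

PAIRS = 3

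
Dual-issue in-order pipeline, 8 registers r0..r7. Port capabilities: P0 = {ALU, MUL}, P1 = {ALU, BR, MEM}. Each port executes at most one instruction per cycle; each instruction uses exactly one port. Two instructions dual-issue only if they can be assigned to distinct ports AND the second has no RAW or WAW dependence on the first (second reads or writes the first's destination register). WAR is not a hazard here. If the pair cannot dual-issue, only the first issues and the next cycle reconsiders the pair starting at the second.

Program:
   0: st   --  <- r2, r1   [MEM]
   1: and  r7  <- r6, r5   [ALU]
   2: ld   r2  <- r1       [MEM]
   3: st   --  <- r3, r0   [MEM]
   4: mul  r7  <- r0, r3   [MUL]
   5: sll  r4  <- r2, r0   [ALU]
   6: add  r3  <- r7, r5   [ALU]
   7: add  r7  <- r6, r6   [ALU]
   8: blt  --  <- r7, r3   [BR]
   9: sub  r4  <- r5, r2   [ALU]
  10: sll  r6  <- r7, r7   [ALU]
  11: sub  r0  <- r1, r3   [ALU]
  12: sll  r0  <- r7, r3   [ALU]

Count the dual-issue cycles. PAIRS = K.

PAIRS = 5

  cy0 -> i0/i1 (st.MEM/and.ALU) pair
  cy1 -> i2 (ld.MEM) no-port MEM/MEM
  cy2 -> i3/i4 (st.MEM/mul.MUL) pair
  cy3 -> i5/i6 (sll.ALU/add.ALU) pair
  cy4 -> i7 (add.ALU) RAW r7
  cy5 -> i8/i9 (blt.BR/sub.ALU) pair
  cy6 -> i10/i11 (sll.ALU/sub.ALU) pair
  cy7 -> i12 (sll.ALU) tail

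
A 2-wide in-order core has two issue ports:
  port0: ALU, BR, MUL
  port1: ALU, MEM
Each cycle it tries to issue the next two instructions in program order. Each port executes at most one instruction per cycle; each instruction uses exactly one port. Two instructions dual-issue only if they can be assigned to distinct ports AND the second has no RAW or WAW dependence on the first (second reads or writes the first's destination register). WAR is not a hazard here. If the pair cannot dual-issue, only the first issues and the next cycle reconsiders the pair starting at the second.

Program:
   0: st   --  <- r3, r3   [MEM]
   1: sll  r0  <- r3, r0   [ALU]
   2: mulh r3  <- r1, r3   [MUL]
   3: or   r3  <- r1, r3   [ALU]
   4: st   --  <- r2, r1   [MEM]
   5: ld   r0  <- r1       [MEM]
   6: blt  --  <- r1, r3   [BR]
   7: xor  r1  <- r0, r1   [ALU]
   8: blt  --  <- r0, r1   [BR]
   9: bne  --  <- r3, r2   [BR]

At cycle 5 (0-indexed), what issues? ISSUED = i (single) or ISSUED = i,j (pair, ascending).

ISSUED = 8

c0: i0&i1 st/sll  2-wide
c1: i2 mulh  RAW+WAW r3
c2: i3&i4 or/st  2-wide
c3: i5&i6 ld/blt  2-wide
c4: i7 xor  RAW r1
c5: i8 blt  no-port BR/BR
c6: i9 bne  tail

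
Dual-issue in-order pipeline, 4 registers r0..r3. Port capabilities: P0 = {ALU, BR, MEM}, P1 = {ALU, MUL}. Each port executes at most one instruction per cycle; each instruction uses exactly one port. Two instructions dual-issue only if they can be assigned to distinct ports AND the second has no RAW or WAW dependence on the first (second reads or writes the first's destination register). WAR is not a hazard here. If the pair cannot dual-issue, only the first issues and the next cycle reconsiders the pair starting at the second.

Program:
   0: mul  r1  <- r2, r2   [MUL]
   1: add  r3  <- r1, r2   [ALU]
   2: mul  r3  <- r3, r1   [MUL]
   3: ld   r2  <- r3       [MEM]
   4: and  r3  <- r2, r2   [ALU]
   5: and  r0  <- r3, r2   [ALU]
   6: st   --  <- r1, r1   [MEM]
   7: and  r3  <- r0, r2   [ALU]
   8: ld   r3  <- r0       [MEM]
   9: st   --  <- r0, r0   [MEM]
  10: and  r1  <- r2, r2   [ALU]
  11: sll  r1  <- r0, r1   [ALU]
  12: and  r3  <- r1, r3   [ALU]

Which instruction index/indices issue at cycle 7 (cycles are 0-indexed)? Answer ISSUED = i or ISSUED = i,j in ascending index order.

ISSUED = 8

t=0 i0:mul.MUL ; RAW r1
t=1 i1:add.ALU ; RAW+WAW r3
t=2 i2:mul.MUL ; RAW r3
t=3 i3:ld.MEM ; RAW r2
t=4 i4:and.ALU ; RAW r3
t=5 i5/i6:and.ALU st.MEM ; pair
t=6 i7:and.ALU ; WAW r3
t=7 i8:ld.MEM ; no-port MEM/MEM
t=8 i9/i10:st.MEM and.ALU ; pair
t=9 i11:sll.ALU ; RAW r1
t=10 i12:and.ALU ; tail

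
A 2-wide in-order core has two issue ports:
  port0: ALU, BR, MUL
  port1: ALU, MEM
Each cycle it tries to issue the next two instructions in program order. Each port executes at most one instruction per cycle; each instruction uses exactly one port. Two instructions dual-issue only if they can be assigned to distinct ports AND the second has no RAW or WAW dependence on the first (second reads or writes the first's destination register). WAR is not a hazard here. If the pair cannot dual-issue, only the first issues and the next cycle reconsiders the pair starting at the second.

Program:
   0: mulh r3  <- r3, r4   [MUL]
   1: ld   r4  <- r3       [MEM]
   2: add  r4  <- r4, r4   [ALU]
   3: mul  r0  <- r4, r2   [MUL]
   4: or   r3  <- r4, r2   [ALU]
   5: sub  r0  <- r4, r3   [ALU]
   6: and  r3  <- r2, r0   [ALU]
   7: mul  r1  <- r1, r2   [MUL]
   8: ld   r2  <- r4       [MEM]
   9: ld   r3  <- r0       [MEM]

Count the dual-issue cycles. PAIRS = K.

[0] i0  mulh  -- RAW r3
[1] i1  ld  -- RAW+WAW r4
[2] i2  add  -- RAW r4
[3] i3,i4  mul/or  -- 2-wide
[4] i5  sub  -- RAW r0
[5] i6,i7  and/mul  -- 2-wide
[6] i8  ld  -- no-port MEM/MEM
[7] i9  ld  -- tail

PAIRS = 2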